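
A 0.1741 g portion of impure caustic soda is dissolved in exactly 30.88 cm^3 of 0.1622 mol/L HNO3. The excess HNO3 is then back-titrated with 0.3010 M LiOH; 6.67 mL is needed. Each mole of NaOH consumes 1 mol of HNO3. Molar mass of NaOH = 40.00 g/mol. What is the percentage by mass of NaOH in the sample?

Total n(HNO3) added = 0.1622 x 0.03088 = 0.005009 mol.
n(LiOH) used = 0.3010 x 0.006670 = 0.002008 mol, which equals the excess n(HNO3).
So n(HNO3) consumed by the sample = 0.005009 - 0.002008 = 0.003001 mol.
n(NaOH) = 0.003001 / 1 = 0.003001 mol.
mass NaOH = 0.003001 x 40.00 = 0.1200 g, so %NaOH = 0.1200/0.1741 x 100 = 69.0%.

69.0%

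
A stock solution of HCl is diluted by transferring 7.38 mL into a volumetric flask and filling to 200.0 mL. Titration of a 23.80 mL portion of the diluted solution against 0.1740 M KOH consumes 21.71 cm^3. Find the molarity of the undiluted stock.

n(KOH) = 0.1740 x 0.02171 = 0.003778 mol.
n(HCl) in the aliquot = 0.003778 mol.
[diluted HCl] = 0.003778 / 0.02380 = 0.1587 M.
Dilution factor = 200.0/7.380 = 27.10, so [stock] = 0.1587 x 27.10 = 4.30 M.

4.30 M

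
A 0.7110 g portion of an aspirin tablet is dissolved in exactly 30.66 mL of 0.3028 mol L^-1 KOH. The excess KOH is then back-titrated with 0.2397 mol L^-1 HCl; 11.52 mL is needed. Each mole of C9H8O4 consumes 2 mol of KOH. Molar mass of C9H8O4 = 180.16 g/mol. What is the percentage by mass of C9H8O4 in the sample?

Total n(KOH) added = 0.3028 x 0.03066 = 0.009284 mol.
n(HCl) used = 0.2397 x 0.01152 = 0.002761 mol, which equals the excess n(KOH).
So n(KOH) consumed by the sample = 0.009284 - 0.002761 = 0.006523 mol.
n(C9H8O4) = 0.006523 / 2 = 0.003261 mol.
mass C9H8O4 = 0.003261 x 180.16 = 0.5875 g, so %C9H8O4 = 0.5875/0.7110 x 100 = 82.6%.

82.6%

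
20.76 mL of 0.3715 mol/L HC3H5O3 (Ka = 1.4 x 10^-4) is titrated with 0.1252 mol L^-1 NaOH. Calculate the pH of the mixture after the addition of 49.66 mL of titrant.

4.47

Initial n(HC3H5O3) = 0.3715 x 0.02076 = 0.007712 mol.
n(NaOH) added = 0.1252 x 0.04966 = 0.006217 mol, converting that many moles of HC3H5O3 to C3H5O3-.
Remaining n(HC3H5O3) = 0.001495 mol; n(C3H5O3-) = 0.006217 mol.
By Henderson-Hasselbalch, pH = pKa + log([A^-]/[HA]) = 3.85 + log(0.006217/0.001495) = 3.85 + (+0.62) = 4.47.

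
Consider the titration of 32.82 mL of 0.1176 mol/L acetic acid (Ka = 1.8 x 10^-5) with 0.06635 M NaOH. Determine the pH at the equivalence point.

8.69

n(CH3COOH) = 0.1176 x 0.03282 = 0.003860 mol; V(NaOH) at equivalence = 0.003860/0.06635 = 0.05817 L.
At equivalence all the acid is converted to CH3COO-; total volume = 0.03282 + 0.05817 = 0.09099 L, so [CH3COO-] = 0.003860/0.09099 = 0.04242 M.
Kb = Kw/Ka = 1.0e-14 / 1.8 x 10^-5 = 5.56e-10.
[OH^-] = sqrt(Kb x [CH3COO-]) = sqrt(5.56e-10 x 0.04242) = 4.85e-6 M.
pOH = 5.31, so pH = 14.00 - 5.31 = 8.69.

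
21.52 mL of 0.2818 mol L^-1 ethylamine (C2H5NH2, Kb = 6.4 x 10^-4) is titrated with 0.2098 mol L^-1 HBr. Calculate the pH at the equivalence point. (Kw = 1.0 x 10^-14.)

5.86

n(C2H5NH2) = 0.2818 x 0.02152 = 0.006064 mol; V(HBr) at equivalence = 0.006064/0.2098 = 0.02891 L.
At equivalence the base is fully converted to C2H5NH3+; total volume = 0.05043 L, so [C2H5NH3+] = 0.006064/0.05043 = 0.1203 M.
Ka(C2H5NH3+) = Kw/Kb = 1.0e-14 / 6.4 x 10^-4 = 1.56e-11.
[H^+] = sqrt(Ka x [C2H5NH3+]) = sqrt(1.56e-11 x 0.1203) = 1.37e-6 M.
pH = -log(1.37e-6) = 5.86.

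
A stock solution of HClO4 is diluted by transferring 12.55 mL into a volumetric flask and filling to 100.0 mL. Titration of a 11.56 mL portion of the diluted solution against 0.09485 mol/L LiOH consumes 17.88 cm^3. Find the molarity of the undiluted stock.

1.17 M

n(LiOH) = 0.09485 x 0.01788 = 0.001696 mol.
n(HClO4) in the aliquot = 0.001696 mol.
[diluted HClO4] = 0.001696 / 0.01156 = 0.1467 M.
Dilution factor = 100.0/12.55 = 7.968, so [stock] = 0.1467 x 7.968 = 1.17 M.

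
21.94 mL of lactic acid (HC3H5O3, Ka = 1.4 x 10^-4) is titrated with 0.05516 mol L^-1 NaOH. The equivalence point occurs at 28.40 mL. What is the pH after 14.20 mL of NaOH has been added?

3.85

14.20 mL is exactly half the equivalence volume (28.40/2), i.e. the half-equivalence point.
There, n(HA) = n(A^-), so pH = pKa = -log(1.4 x 10^-4) = 3.85.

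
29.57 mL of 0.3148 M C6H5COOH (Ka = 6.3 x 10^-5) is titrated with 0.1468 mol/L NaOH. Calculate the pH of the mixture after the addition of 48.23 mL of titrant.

4.70

Initial n(C6H5COOH) = 0.3148 x 0.02957 = 0.009309 mol.
n(NaOH) added = 0.1468 x 0.04823 = 0.007080 mol, converting that many moles of C6H5COOH to C6H5COO-.
Remaining n(C6H5COOH) = 0.002228 mol; n(C6H5COO-) = 0.007080 mol.
By Henderson-Hasselbalch, pH = pKa + log([A^-]/[HA]) = 4.20 + log(0.007080/0.002228) = 4.20 + (+0.50) = 4.70.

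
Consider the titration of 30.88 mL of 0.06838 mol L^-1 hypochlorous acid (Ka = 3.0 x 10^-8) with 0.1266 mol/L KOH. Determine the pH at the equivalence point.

10.09

n(HClO) = 0.06838 x 0.03088 = 0.002112 mol; V(KOH) at equivalence = 0.002112/0.1266 = 0.01668 L.
At equivalence all the acid is converted to ClO-; total volume = 0.03088 + 0.01668 = 0.04756 L, so [ClO-] = 0.002112/0.04756 = 0.04440 M.
Kb = Kw/Ka = 1.0e-14 / 3.0 x 10^-8 = 3.33e-7.
[OH^-] = sqrt(Kb x [ClO-]) = sqrt(3.33e-7 x 0.04440) = 0.000122 M.
pOH = 3.91, so pH = 14.00 - 3.91 = 10.09.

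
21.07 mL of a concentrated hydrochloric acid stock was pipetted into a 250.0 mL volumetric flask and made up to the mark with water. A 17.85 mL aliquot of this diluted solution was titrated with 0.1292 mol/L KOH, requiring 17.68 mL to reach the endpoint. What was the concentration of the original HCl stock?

1.52 M

n(KOH) = 0.1292 x 0.01768 = 0.002284 mol.
n(HCl) in the aliquot = 0.002284 mol.
[diluted HCl] = 0.002284 / 0.01785 = 0.1280 M.
Dilution factor = 250.0/21.07 = 11.87, so [stock] = 0.1280 x 11.87 = 1.52 M.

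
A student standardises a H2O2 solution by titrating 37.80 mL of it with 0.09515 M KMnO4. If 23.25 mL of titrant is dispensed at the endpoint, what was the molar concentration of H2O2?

n(KMnO4) = 0.09515 x 0.02325 = 0.002212 mol.
From the balanced equation, 2 mol KMnO4 reacts with 5 mol H2O2, so n(H2O2) = 0.002212 x 5/2 = 0.005531 mol.
[H2O2] = 0.005531 / 0.03780 L = 0.146 M.

0.146 M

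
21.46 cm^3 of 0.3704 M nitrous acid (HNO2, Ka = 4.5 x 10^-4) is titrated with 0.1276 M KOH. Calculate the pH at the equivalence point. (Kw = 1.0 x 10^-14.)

8.16

n(HNO2) = 0.3704 x 0.02146 = 0.007949 mol; V(KOH) at equivalence = 0.007949/0.1276 = 0.06229 L.
At equivalence all the acid is converted to NO2-; total volume = 0.02146 + 0.06229 = 0.08375 L, so [NO2-] = 0.007949/0.08375 = 0.09491 M.
Kb = Kw/Ka = 1.0e-14 / 4.5 x 10^-4 = 2.22e-11.
[OH^-] = sqrt(Kb x [NO2-]) = sqrt(2.22e-11 x 0.09491) = 1.45e-6 M.
pOH = 5.84, so pH = 14.00 - 5.84 = 8.16.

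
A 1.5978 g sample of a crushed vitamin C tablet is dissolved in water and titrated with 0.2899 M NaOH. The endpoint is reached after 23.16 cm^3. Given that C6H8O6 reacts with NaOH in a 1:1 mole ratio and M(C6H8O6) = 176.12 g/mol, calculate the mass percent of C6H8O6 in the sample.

n(NaOH) = 0.2899 x 0.02316 = 0.006714 mol.
n(C6H8O6) = 0.006714 / 1 = 0.006714 mol.
mass of C6H8O6 = 0.006714 x 176.12 = 1.182 g.
% purity = 1.182 / 1.5978 x 100 = 74.0%.

74.0%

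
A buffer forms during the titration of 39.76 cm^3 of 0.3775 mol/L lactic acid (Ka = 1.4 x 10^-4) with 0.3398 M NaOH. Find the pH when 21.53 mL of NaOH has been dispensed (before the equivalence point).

3.83

Initial n(HC3H5O3) = 0.3775 x 0.03976 = 0.01501 mol.
n(NaOH) added = 0.3398 x 0.02153 = 0.007316 mol, converting that many moles of HC3H5O3 to C3H5O3-.
Remaining n(HC3H5O3) = 0.007694 mol; n(C3H5O3-) = 0.007316 mol.
By Henderson-Hasselbalch, pH = pKa + log([A^-]/[HA]) = 3.85 + log(0.007316/0.007694) = 3.85 + (-0.02) = 3.83.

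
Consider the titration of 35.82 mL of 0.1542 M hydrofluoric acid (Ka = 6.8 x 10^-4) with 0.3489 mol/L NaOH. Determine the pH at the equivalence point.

8.10

n(HF) = 0.1542 x 0.03582 = 0.005523 mol; V(NaOH) at equivalence = 0.005523/0.3489 = 0.01583 L.
At equivalence all the acid is converted to F-; total volume = 0.03582 + 0.01583 = 0.05165 L, so [F-] = 0.005523/0.05165 = 0.1069 M.
Kb = Kw/Ka = 1.0e-14 / 6.8 x 10^-4 = 1.47e-11.
[OH^-] = sqrt(Kb x [F-]) = sqrt(1.47e-11 x 0.1069) = 1.25e-6 M.
pOH = 5.90, so pH = 14.00 - 5.90 = 8.10.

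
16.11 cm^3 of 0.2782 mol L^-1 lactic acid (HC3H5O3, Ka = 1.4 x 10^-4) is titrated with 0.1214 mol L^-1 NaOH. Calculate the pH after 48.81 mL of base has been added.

12.35

n(acid) = 0.2782 x 0.01611 = 0.004482 mol; n(NaOH) added = 0.1214 x 0.04881 = 0.005926 mol.
Base is in excess by 0.005926 - 0.004482 = 0.001444 mol in a total volume of 0.06492 L.
[OH^-] = 0.001444/0.06492 = 0.02224 M, so pOH = 1.65 and pH = 14.00 - 1.65 = 12.35.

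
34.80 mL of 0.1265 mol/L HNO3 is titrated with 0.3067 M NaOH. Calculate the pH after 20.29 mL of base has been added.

12.52

n(acid) = 0.1265 x 0.03480 = 0.004402 mol; n(NaOH) added = 0.3067 x 0.02029 = 0.006223 mol.
Base is in excess by 0.006223 - 0.004402 = 0.001821 mol in a total volume of 0.05509 L.
[OH^-] = 0.001821/0.05509 = 0.03305 M, so pOH = 1.48 and pH = 14.00 - 1.48 = 12.52.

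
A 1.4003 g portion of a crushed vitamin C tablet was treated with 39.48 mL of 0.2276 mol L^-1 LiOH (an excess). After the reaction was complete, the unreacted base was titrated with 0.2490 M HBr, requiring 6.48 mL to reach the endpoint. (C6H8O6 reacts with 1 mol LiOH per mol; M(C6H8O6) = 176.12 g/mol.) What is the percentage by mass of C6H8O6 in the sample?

Total n(LiOH) added = 0.2276 x 0.03948 = 0.008986 mol.
n(HBr) used = 0.2490 x 0.006480 = 0.001614 mol, which equals the excess n(LiOH).
So n(LiOH) consumed by the sample = 0.008986 - 0.001614 = 0.007372 mol.
n(C6H8O6) = 0.007372 / 1 = 0.007372 mol.
mass C6H8O6 = 0.007372 x 176.12 = 1.298 g, so %C6H8O6 = 1.298/1.4003 x 100 = 92.7%.

92.7%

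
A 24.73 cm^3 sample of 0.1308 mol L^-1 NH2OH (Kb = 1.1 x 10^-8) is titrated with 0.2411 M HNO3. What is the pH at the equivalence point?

3.56

n(NH2OH) = 0.1308 x 0.02473 = 0.003235 mol; V(HNO3) at equivalence = 0.003235/0.2411 = 0.01342 L.
At equivalence the base is fully converted to NH3OH+; total volume = 0.03815 L, so [NH3OH+] = 0.003235/0.03815 = 0.08480 M.
Ka(NH3OH+) = Kw/Kb = 1.0e-14 / 1.1 x 10^-8 = 9.09e-7.
[H^+] = sqrt(Ka x [NH3OH+]) = sqrt(9.09e-7 x 0.08480) = 0.000278 M.
pH = -log(0.000278) = 3.56.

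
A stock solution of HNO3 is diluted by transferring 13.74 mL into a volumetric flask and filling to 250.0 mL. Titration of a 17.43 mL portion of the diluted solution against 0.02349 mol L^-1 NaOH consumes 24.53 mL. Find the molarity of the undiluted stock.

0.602 M

n(NaOH) = 0.02349 x 0.02453 = 0.0005762 mol.
n(HNO3) in the aliquot = 0.0005762 mol.
[diluted HNO3] = 0.0005762 / 0.01743 = 0.03306 M.
Dilution factor = 250.0/13.74 = 18.20, so [stock] = 0.03306 x 18.20 = 0.602 M.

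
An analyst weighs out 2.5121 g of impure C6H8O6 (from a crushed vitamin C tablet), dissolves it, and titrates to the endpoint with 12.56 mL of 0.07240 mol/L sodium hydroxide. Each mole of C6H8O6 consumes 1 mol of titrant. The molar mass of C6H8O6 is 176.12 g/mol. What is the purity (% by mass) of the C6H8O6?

n(NaOH) = 0.07240 x 0.01256 = 0.0009093 mol.
n(C6H8O6) = 0.0009093 / 1 = 0.0009093 mol.
mass of C6H8O6 = 0.0009093 x 176.12 = 0.1602 g.
% purity = 0.1602 / 2.5121 x 100 = 6.38%.

6.38%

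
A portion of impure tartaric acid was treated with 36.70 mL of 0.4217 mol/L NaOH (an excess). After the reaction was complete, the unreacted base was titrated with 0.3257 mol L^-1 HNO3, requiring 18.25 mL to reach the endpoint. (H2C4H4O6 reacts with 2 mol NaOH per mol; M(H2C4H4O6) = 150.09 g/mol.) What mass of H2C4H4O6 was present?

Total n(NaOH) added = 0.4217 x 0.03670 = 0.01548 mol.
n(HNO3) used = 0.3257 x 0.01825 = 0.005944 mol, which equals the excess n(NaOH).
So n(NaOH) consumed by the sample = 0.01548 - 0.005944 = 0.009532 mol.
n(H2C4H4O6) = 0.009532 / 2 = 0.004766 mol.
mass = 0.004766 mol x 150.09 g/mol = 0.715 g.

0.715 g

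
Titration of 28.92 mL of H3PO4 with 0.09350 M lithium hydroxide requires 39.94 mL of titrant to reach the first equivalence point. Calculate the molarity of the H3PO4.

0.129 M

n(LiOH) = 0.09350 x 0.03994 = 0.003734 mol.
At the first equivalence point, 1 mol OH^- react per mol H3PO4, so n(H3PO4) = 0.003734 / 1 = 0.003734 mol.
[H3PO4] = 0.003734 / 0.02892 L = 0.129 M.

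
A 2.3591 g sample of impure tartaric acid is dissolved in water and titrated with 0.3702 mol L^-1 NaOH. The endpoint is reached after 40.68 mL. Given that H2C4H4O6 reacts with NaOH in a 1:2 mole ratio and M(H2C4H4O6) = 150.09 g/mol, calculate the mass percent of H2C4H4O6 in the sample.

47.9%

n(NaOH) = 0.3702 x 0.04068 = 0.01506 mol.
n(H2C4H4O6) = 0.01506 / 2 = 0.007530 mol.
mass of H2C4H4O6 = 0.007530 x 150.09 = 1.130 g.
% purity = 1.130 / 2.3591 x 100 = 47.9%.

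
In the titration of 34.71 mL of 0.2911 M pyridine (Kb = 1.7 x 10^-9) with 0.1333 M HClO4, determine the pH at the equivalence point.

n(C5H5N) = 0.2911 x 0.03471 = 0.01010 mol; V(HClO4) at equivalence = 0.01010/0.1333 = 0.07580 L.
At equivalence the base is fully converted to C5H5NH+; total volume = 0.1105 L, so [C5H5NH+] = 0.01010/0.1105 = 0.09143 M.
Ka(C5H5NH+) = Kw/Kb = 1.0e-14 / 1.7 x 10^-9 = 5.88e-6.
[H^+] = sqrt(Ka x [C5H5NH+]) = sqrt(5.88e-6 x 0.09143) = 0.000733 M.
pH = -log(0.000733) = 3.13.

3.13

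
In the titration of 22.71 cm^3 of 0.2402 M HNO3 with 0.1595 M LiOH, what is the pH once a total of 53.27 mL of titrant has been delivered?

12.60

n(acid) = 0.2402 x 0.02271 = 0.005455 mol; n(LiOH) added = 0.1595 x 0.05327 = 0.008497 mol.
Base is in excess by 0.008497 - 0.005455 = 0.003042 mol in a total volume of 0.07598 L.
[OH^-] = 0.003042/0.07598 = 0.04003 M, so pOH = 1.40 and pH = 14.00 - 1.40 = 12.60.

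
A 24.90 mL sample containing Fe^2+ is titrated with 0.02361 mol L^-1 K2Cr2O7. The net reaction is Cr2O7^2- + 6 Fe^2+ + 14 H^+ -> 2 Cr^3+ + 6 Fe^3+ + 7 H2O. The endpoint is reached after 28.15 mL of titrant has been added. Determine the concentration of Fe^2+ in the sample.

0.160 M

n(K2Cr2O7) = 0.02361 x 0.02815 = 0.0006646 mol.
From the balanced equation, 1 mol K2Cr2O7 reacts with 6 mol Fe^2+, so n(Fe^2+) = 0.0006646 x 6/1 = 0.003988 mol.
[Fe^2+] = 0.003988 / 0.02490 L = 0.160 M.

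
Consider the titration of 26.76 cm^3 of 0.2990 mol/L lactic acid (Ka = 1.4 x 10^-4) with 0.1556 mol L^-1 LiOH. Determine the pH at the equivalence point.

n(HC3H5O3) = 0.2990 x 0.02676 = 0.008001 mol; V(LiOH) at equivalence = 0.008001/0.1556 = 0.05142 L.
At equivalence all the acid is converted to C3H5O3-; total volume = 0.02676 + 0.05142 = 0.07818 L, so [C3H5O3-] = 0.008001/0.07818 = 0.1023 M.
Kb = Kw/Ka = 1.0e-14 / 1.4 x 10^-4 = 7.14e-11.
[OH^-] = sqrt(Kb x [C3H5O3-]) = sqrt(7.14e-11 x 0.1023) = 2.70e-6 M.
pOH = 5.57, so pH = 14.00 - 5.57 = 8.43.

8.43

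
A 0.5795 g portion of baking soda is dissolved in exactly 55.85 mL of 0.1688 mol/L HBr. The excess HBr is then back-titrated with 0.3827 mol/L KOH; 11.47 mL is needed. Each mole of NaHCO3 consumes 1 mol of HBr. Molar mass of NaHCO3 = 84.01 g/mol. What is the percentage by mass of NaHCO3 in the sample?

Total n(HBr) added = 0.1688 x 0.05585 = 0.009427 mol.
n(KOH) used = 0.3827 x 0.01147 = 0.004390 mol, which equals the excess n(HBr).
So n(HBr) consumed by the sample = 0.009427 - 0.004390 = 0.005038 mol.
n(NaHCO3) = 0.005038 / 1 = 0.005038 mol.
mass NaHCO3 = 0.005038 x 84.01 = 0.4232 g, so %NaHCO3 = 0.4232/0.5795 x 100 = 73.0%.

73.0%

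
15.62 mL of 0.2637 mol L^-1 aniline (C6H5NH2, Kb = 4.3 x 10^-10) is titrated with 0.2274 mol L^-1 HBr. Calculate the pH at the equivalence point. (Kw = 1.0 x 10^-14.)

2.77

n(C6H5NH2) = 0.2637 x 0.01562 = 0.004119 mol; V(HBr) at equivalence = 0.004119/0.2274 = 0.01811 L.
At equivalence the base is fully converted to C6H5NH3+; total volume = 0.03373 L, so [C6H5NH3+] = 0.004119/0.03373 = 0.1221 M.
Ka(C6H5NH3+) = Kw/Kb = 1.0e-14 / 4.3 x 10^-10 = 2.33e-5.
[H^+] = sqrt(Ka x [C6H5NH3+]) = sqrt(2.33e-5 x 0.1221) = 0.00169 M.
pH = -log(0.00169) = 2.77.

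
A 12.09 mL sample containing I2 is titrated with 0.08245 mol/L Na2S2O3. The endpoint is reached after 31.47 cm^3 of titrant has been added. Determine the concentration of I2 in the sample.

n(Na2S2O3) = 0.08245 x 0.03147 = 0.002595 mol.
From the balanced equation, 2 mol Na2S2O3 reacts with 1 mol I2, so n(I2) = 0.002595 x 1/2 = 0.001297 mol.
[I2] = 0.001297 / 0.01209 L = 0.107 M.

0.107 M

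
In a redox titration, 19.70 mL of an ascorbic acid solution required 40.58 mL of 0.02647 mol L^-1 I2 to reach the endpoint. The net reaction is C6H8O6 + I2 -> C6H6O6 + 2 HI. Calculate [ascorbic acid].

0.0545 M

n(I2) = 0.02647 x 0.04058 = 0.001074 mol.
From the balanced equation, 1 mol I2 reacts with 1 mol ascorbic acid, so n(ascorbic acid) = 0.001074 x 1/1 = 0.001074 mol.
[ascorbic acid] = 0.001074 / 0.01970 L = 0.0545 M.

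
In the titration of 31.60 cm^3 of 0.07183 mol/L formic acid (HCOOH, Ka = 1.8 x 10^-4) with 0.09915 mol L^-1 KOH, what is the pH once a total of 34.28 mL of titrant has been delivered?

12.23

n(acid) = 0.07183 x 0.03160 = 0.002270 mol; n(KOH) added = 0.09915 x 0.03428 = 0.003399 mol.
Base is in excess by 0.003399 - 0.002270 = 0.001129 mol in a total volume of 0.06588 L.
[OH^-] = 0.001129/0.06588 = 0.01714 M, so pOH = 1.77 and pH = 14.00 - 1.77 = 12.23.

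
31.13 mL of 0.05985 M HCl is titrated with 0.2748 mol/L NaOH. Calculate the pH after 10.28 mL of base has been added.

n(acid) = 0.05985 x 0.03113 = 0.001863 mol; n(NaOH) added = 0.2748 x 0.01028 = 0.002825 mol.
Base is in excess by 0.002825 - 0.001863 = 0.0009618 mol in a total volume of 0.04141 L.
[OH^-] = 0.0009618/0.04141 = 0.02323 M, so pOH = 1.63 and pH = 14.00 - 1.63 = 12.37.

12.37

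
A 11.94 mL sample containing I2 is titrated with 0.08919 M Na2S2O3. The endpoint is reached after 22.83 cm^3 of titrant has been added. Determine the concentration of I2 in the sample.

0.0853 M

n(Na2S2O3) = 0.08919 x 0.02283 = 0.002036 mol.
From the balanced equation, 2 mol Na2S2O3 reacts with 1 mol I2, so n(I2) = 0.002036 x 1/2 = 0.001018 mol.
[I2] = 0.001018 / 0.01194 L = 0.0853 M.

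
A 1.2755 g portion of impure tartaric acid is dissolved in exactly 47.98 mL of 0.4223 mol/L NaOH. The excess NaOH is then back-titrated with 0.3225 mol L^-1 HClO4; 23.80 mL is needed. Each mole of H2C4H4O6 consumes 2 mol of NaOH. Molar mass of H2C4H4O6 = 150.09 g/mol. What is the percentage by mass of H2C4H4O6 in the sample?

74.1%

Total n(NaOH) added = 0.4223 x 0.04798 = 0.02026 mol.
n(HClO4) used = 0.3225 x 0.02380 = 0.007676 mol, which equals the excess n(NaOH).
So n(NaOH) consumed by the sample = 0.02026 - 0.007676 = 0.01259 mol.
n(H2C4H4O6) = 0.01259 / 2 = 0.006293 mol.
mass H2C4H4O6 = 0.006293 x 150.09 = 0.9446 g, so %H2C4H4O6 = 0.9446/1.2755 x 100 = 74.1%.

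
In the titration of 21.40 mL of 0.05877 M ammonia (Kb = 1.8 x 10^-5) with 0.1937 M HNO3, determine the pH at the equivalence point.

n(NH3) = 0.05877 x 0.02140 = 0.001258 mol; V(HNO3) at equivalence = 0.001258/0.1937 = 0.006493 L.
At equivalence the base is fully converted to NH4+; total volume = 0.02789 L, so [NH4+] = 0.001258/0.02789 = 0.04509 M.
Ka(NH4+) = Kw/Kb = 1.0e-14 / 1.8 x 10^-5 = 5.56e-10.
[H^+] = sqrt(Ka x [NH4+]) = sqrt(5.56e-10 x 0.04509) = 5.00e-6 M.
pH = -log(5.00e-6) = 5.30.

5.30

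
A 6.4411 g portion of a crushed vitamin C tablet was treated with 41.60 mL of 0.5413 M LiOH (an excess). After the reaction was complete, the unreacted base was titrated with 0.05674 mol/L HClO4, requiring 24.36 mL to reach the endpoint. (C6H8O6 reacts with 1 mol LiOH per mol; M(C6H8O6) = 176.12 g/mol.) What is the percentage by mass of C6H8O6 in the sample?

57.8%

Total n(LiOH) added = 0.5413 x 0.04160 = 0.02252 mol.
n(HClO4) used = 0.05674 x 0.02436 = 0.001382 mol, which equals the excess n(LiOH).
So n(LiOH) consumed by the sample = 0.02252 - 0.001382 = 0.02114 mol.
n(C6H8O6) = 0.02114 / 1 = 0.02114 mol.
mass C6H8O6 = 0.02114 x 176.12 = 3.722 g, so %C6H8O6 = 3.722/6.4411 x 100 = 57.8%.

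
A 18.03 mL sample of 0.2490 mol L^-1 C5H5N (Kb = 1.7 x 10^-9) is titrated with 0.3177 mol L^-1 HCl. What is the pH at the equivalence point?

3.04

n(C5H5N) = 0.2490 x 0.01803 = 0.004489 mol; V(HCl) at equivalence = 0.004489/0.3177 = 0.01413 L.
At equivalence the base is fully converted to C5H5NH+; total volume = 0.03216 L, so [C5H5NH+] = 0.004489/0.03216 = 0.1396 M.
Ka(C5H5NH+) = Kw/Kb = 1.0e-14 / 1.7 x 10^-9 = 5.88e-6.
[H^+] = sqrt(Ka x [C5H5NH+]) = sqrt(5.88e-6 x 0.1396) = 0.000906 M.
pH = -log(0.000906) = 3.04.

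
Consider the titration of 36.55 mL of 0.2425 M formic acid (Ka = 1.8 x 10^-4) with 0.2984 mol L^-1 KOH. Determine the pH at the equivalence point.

n(HCOOH) = 0.2425 x 0.03655 = 0.008863 mol; V(KOH) at equivalence = 0.008863/0.2984 = 0.02970 L.
At equivalence all the acid is converted to HCOO-; total volume = 0.03655 + 0.02970 = 0.06625 L, so [HCOO-] = 0.008863/0.06625 = 0.1338 M.
Kb = Kw/Ka = 1.0e-14 / 1.8 x 10^-4 = 5.56e-11.
[OH^-] = sqrt(Kb x [HCOO-]) = sqrt(5.56e-11 x 0.1338) = 2.73e-6 M.
pOH = 5.56, so pH = 14.00 - 5.56 = 8.44.

8.44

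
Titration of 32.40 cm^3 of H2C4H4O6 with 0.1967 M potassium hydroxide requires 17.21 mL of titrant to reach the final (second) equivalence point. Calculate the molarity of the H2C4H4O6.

n(KOH) = 0.1967 x 0.01721 = 0.003385 mol.
At the final (second) equivalence point, 2 mol OH^- react per mol H2C4H4O6, so n(H2C4H4O6) = 0.003385 / 2 = 0.001693 mol.
[H2C4H4O6] = 0.001693 / 0.03240 L = 0.0522 M.

0.0522 M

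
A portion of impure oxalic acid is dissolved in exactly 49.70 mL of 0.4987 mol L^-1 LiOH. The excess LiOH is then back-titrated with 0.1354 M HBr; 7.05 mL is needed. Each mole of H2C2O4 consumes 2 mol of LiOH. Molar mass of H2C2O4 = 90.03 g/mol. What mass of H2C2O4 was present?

1.07 g

Total n(LiOH) added = 0.4987 x 0.04970 = 0.02479 mol.
n(HBr) used = 0.1354 x 0.007050 = 0.0009546 mol, which equals the excess n(LiOH).
So n(LiOH) consumed by the sample = 0.02479 - 0.0009546 = 0.02383 mol.
n(H2C2O4) = 0.02383 / 2 = 0.01192 mol.
mass = 0.01192 mol x 90.03 g/mol = 1.07 g.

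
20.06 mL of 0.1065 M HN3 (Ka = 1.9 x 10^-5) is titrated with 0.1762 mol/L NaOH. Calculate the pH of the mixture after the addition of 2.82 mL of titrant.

4.20

Initial n(HN3) = 0.1065 x 0.02006 = 0.002136 mol.
n(NaOH) added = 0.1762 x 0.002820 = 0.0004969 mol, converting that many moles of HN3 to N3-.
Remaining n(HN3) = 0.001640 mol; n(N3-) = 0.0004969 mol.
By Henderson-Hasselbalch, pH = pKa + log([A^-]/[HA]) = 4.72 + log(0.0004969/0.001640) = 4.72 + (-0.52) = 4.20.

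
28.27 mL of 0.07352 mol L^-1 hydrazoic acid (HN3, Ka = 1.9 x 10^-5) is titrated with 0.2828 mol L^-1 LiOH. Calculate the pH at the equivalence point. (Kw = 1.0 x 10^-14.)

n(HN3) = 0.07352 x 0.02827 = 0.002078 mol; V(LiOH) at equivalence = 0.002078/0.2828 = 0.007349 L.
At equivalence all the acid is converted to N3-; total volume = 0.02827 + 0.007349 = 0.03562 L, so [N3-] = 0.002078/0.03562 = 0.05835 M.
Kb = Kw/Ka = 1.0e-14 / 1.9 x 10^-5 = 5.26e-10.
[OH^-] = sqrt(Kb x [N3-]) = sqrt(5.26e-10 x 0.05835) = 5.54e-6 M.
pOH = 5.26, so pH = 14.00 - 5.26 = 8.74.

8.74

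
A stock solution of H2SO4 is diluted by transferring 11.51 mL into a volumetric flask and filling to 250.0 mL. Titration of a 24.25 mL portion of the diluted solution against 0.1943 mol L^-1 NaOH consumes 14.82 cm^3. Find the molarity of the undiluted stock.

1.29 M

n(NaOH) = 0.1943 x 0.01482 = 0.002880 mol.
n(H2SO4) in the aliquot = 0.002880 x 1/2 = 0.001440 mol.
[diluted H2SO4] = 0.001440 / 0.02425 = 0.05937 M.
Dilution factor = 250.0/11.51 = 21.72, so [stock] = 0.05937 x 21.72 = 1.29 M.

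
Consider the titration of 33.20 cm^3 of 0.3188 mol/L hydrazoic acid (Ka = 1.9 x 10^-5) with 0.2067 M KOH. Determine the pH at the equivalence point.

n(HN3) = 0.3188 x 0.03320 = 0.01058 mol; V(KOH) at equivalence = 0.01058/0.2067 = 0.05121 L.
At equivalence all the acid is converted to N3-; total volume = 0.03320 + 0.05121 = 0.08441 L, so [N3-] = 0.01058/0.08441 = 0.1254 M.
Kb = Kw/Ka = 1.0e-14 / 1.9 x 10^-5 = 5.26e-10.
[OH^-] = sqrt(Kb x [N3-]) = sqrt(5.26e-10 x 0.1254) = 8.12e-6 M.
pOH = 5.09, so pH = 14.00 - 5.09 = 8.91.

8.91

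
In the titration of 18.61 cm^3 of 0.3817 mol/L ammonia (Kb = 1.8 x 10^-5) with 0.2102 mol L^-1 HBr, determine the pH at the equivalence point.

5.06

n(NH3) = 0.3817 x 0.01861 = 0.007103 mol; V(HBr) at equivalence = 0.007103/0.2102 = 0.03379 L.
At equivalence the base is fully converted to NH4+; total volume = 0.05240 L, so [NH4+] = 0.007103/0.05240 = 0.1356 M.
Ka(NH4+) = Kw/Kb = 1.0e-14 / 1.8 x 10^-5 = 5.56e-10.
[H^+] = sqrt(Ka x [NH4+]) = sqrt(5.56e-10 x 0.1356) = 8.68e-6 M.
pH = -log(8.68e-6) = 5.06.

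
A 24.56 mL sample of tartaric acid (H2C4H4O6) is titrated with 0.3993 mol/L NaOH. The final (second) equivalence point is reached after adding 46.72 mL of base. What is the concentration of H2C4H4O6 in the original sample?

n(NaOH) = 0.3993 x 0.04672 = 0.01866 mol.
At the final (second) equivalence point, 2 mol OH^- react per mol H2C4H4O6, so n(H2C4H4O6) = 0.01866 / 2 = 0.009328 mol.
[H2C4H4O6] = 0.009328 / 0.02456 L = 0.380 M.

0.380 M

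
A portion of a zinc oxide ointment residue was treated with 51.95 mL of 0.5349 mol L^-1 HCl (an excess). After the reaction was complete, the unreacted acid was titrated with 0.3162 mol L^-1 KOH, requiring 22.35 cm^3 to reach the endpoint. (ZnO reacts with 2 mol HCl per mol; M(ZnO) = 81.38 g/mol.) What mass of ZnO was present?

Total n(HCl) added = 0.5349 x 0.05195 = 0.02779 mol.
n(KOH) used = 0.3162 x 0.02235 = 0.007067 mol, which equals the excess n(HCl).
So n(HCl) consumed by the sample = 0.02779 - 0.007067 = 0.02072 mol.
n(ZnO) = 0.02072 / 2 = 0.01036 mol.
mass = 0.01036 mol x 81.38 g/mol = 0.843 g.

0.843 g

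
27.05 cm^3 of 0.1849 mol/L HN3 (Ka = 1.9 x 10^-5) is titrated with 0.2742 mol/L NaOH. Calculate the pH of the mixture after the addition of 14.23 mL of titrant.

Initial n(HN3) = 0.1849 x 0.02705 = 0.005002 mol.
n(NaOH) added = 0.2742 x 0.01423 = 0.003902 mol, converting that many moles of HN3 to N3-.
Remaining n(HN3) = 0.001100 mol; n(N3-) = 0.003902 mol.
By Henderson-Hasselbalch, pH = pKa + log([A^-]/[HA]) = 4.72 + log(0.003902/0.001100) = 4.72 + (+0.55) = 5.27.

5.27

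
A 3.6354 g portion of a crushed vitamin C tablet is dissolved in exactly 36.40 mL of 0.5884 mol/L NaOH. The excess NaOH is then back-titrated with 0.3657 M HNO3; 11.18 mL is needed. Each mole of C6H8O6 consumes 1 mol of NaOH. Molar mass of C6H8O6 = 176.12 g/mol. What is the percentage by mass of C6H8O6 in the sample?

84.0%

Total n(NaOH) added = 0.5884 x 0.03640 = 0.02142 mol.
n(HNO3) used = 0.3657 x 0.01118 = 0.004089 mol, which equals the excess n(NaOH).
So n(NaOH) consumed by the sample = 0.02142 - 0.004089 = 0.01733 mol.
n(C6H8O6) = 0.01733 / 1 = 0.01733 mol.
mass C6H8O6 = 0.01733 x 176.12 = 3.052 g, so %C6H8O6 = 3.052/3.6354 x 100 = 84.0%.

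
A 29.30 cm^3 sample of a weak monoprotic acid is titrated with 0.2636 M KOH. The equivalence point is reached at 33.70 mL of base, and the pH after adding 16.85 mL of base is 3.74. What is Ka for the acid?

16.85 mL is half of the equivalence volume, so this is the half-equivalence point where [HA] = [A^-].
At half-equivalence pH = pKa, so pKa = 3.74.
Ka = 10^(-3.74) = 1.8 x 10^-4.

1.8 x 10^-4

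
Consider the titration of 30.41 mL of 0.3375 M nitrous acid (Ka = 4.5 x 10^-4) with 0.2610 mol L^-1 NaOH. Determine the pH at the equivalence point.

n(HNO2) = 0.3375 x 0.03041 = 0.01026 mol; V(NaOH) at equivalence = 0.01026/0.2610 = 0.03932 L.
At equivalence all the acid is converted to NO2-; total volume = 0.03041 + 0.03932 = 0.06973 L, so [NO2-] = 0.01026/0.06973 = 0.1472 M.
Kb = Kw/Ka = 1.0e-14 / 4.5 x 10^-4 = 2.22e-11.
[OH^-] = sqrt(Kb x [NO2-]) = sqrt(2.22e-11 x 0.1472) = 1.81e-6 M.
pOH = 5.74, so pH = 14.00 - 5.74 = 8.26.

8.26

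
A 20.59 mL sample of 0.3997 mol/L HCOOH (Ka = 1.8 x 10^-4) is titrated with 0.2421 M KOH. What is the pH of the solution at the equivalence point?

8.46

n(HCOOH) = 0.3997 x 0.02059 = 0.008230 mol; V(KOH) at equivalence = 0.008230/0.2421 = 0.03399 L.
At equivalence all the acid is converted to HCOO-; total volume = 0.02059 + 0.03399 = 0.05458 L, so [HCOO-] = 0.008230/0.05458 = 0.1508 M.
Kb = Kw/Ka = 1.0e-14 / 1.8 x 10^-4 = 5.56e-11.
[OH^-] = sqrt(Kb x [HCOO-]) = sqrt(5.56e-11 x 0.1508) = 2.89e-6 M.
pOH = 5.54, so pH = 14.00 - 5.54 = 8.46.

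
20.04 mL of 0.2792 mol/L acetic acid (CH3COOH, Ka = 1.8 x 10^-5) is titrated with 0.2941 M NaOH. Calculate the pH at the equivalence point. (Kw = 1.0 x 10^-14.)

8.95

n(CH3COOH) = 0.2792 x 0.02004 = 0.005595 mol; V(NaOH) at equivalence = 0.005595/0.2941 = 0.01902 L.
At equivalence all the acid is converted to CH3COO-; total volume = 0.02004 + 0.01902 = 0.03906 L, so [CH3COO-] = 0.005595/0.03906 = 0.1432 M.
Kb = Kw/Ka = 1.0e-14 / 1.8 x 10^-5 = 5.56e-10.
[OH^-] = sqrt(Kb x [CH3COO-]) = sqrt(5.56e-10 x 0.1432) = 8.92e-6 M.
pOH = 5.05, so pH = 14.00 - 5.05 = 8.95.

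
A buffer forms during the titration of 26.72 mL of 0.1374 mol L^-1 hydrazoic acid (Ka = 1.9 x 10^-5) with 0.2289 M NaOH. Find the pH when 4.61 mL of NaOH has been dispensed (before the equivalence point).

4.33

Initial n(HN3) = 0.1374 x 0.02672 = 0.003671 mol.
n(NaOH) added = 0.2289 x 0.004610 = 0.001055 mol, converting that many moles of HN3 to N3-.
Remaining n(HN3) = 0.002616 mol; n(N3-) = 0.001055 mol.
By Henderson-Hasselbalch, pH = pKa + log([A^-]/[HA]) = 4.72 + log(0.001055/0.002616) = 4.72 + (-0.39) = 4.33.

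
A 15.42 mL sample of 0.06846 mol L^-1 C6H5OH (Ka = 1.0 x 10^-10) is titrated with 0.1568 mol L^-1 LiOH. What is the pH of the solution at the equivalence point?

11.34

n(C6H5OH) = 0.06846 x 0.01542 = 0.001056 mol; V(LiOH) at equivalence = 0.001056/0.1568 = 0.006732 L.
At equivalence all the acid is converted to C6H5O-; total volume = 0.01542 + 0.006732 = 0.02215 L, so [C6H5O-] = 0.001056/0.02215 = 0.04765 M.
Kb = Kw/Ka = 1.0e-14 / 1.0 x 10^-10 = 0.000100.
[OH^-] = sqrt(Kb x [C6H5O-]) = sqrt(0.000100 x 0.04765) = 0.00218 M.
pOH = 2.66, so pH = 14.00 - 2.66 = 11.34.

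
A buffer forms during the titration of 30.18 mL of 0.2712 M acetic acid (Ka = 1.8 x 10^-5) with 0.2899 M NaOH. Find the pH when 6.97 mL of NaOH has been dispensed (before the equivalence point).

Initial n(CH3COOH) = 0.2712 x 0.03018 = 0.008185 mol.
n(NaOH) added = 0.2899 x 0.006970 = 0.002021 mol, converting that many moles of CH3COOH to CH3COO-.
Remaining n(CH3COOH) = 0.006164 mol; n(CH3COO-) = 0.002021 mol.
By Henderson-Hasselbalch, pH = pKa + log([A^-]/[HA]) = 4.74 + log(0.002021/0.006164) = 4.74 + (-0.48) = 4.26.

4.26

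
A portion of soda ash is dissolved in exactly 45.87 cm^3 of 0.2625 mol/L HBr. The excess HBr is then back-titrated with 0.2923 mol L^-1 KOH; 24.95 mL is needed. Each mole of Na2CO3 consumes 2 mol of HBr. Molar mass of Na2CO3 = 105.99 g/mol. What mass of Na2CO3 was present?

0.252 g

Total n(HBr) added = 0.2625 x 0.04587 = 0.01204 mol.
n(KOH) used = 0.2923 x 0.02495 = 0.007293 mol, which equals the excess n(HBr).
So n(HBr) consumed by the sample = 0.01204 - 0.007293 = 0.004748 mol.
n(Na2CO3) = 0.004748 / 2 = 0.002374 mol.
mass = 0.002374 mol x 105.99 g/mol = 0.252 g.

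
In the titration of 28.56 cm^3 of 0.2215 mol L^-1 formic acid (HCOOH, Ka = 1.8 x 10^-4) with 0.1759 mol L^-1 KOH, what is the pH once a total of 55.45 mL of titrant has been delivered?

n(acid) = 0.2215 x 0.02856 = 0.006326 mol; n(KOH) added = 0.1759 x 0.05545 = 0.009754 mol.
Base is in excess by 0.009754 - 0.006326 = 0.003428 mol in a total volume of 0.08401 L.
[OH^-] = 0.003428/0.08401 = 0.04080 M, so pOH = 1.39 and pH = 14.00 - 1.39 = 12.61.

12.61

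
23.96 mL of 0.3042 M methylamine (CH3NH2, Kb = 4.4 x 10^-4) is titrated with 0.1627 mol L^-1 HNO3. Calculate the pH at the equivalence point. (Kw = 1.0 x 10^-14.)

5.81

n(CH3NH2) = 0.3042 x 0.02396 = 0.007289 mol; V(HNO3) at equivalence = 0.007289/0.1627 = 0.04480 L.
At equivalence the base is fully converted to CH3NH3+; total volume = 0.06876 L, so [CH3NH3+] = 0.007289/0.06876 = 0.1060 M.
Ka(CH3NH3+) = Kw/Kb = 1.0e-14 / 4.4 x 10^-4 = 2.27e-11.
[H^+] = sqrt(Ka x [CH3NH3+]) = sqrt(2.27e-11 x 0.1060) = 1.55e-6 M.
pH = -log(1.55e-6) = 5.81.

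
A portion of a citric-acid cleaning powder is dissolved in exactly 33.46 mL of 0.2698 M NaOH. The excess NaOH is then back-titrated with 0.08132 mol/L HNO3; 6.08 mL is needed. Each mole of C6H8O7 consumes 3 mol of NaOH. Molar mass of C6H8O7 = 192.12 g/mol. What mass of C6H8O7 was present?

0.546 g

Total n(NaOH) added = 0.2698 x 0.03346 = 0.009028 mol.
n(HNO3) used = 0.08132 x 0.006080 = 0.0004944 mol, which equals the excess n(NaOH).
So n(NaOH) consumed by the sample = 0.009028 - 0.0004944 = 0.008533 mol.
n(C6H8O7) = 0.008533 / 3 = 0.002844 mol.
mass = 0.002844 mol x 192.12 g/mol = 0.546 g.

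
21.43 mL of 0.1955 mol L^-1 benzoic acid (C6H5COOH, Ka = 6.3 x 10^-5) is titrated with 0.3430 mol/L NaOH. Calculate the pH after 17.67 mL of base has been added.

12.68

n(acid) = 0.1955 x 0.02143 = 0.004190 mol; n(NaOH) added = 0.3430 x 0.01767 = 0.006061 mol.
Base is in excess by 0.006061 - 0.004190 = 0.001871 mol in a total volume of 0.03910 L.
[OH^-] = 0.001871/0.03910 = 0.04786 M, so pOH = 1.32 and pH = 14.00 - 1.32 = 12.68.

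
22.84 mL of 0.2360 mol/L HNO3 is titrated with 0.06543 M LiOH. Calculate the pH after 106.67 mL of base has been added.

12.09

n(acid) = 0.2360 x 0.02284 = 0.005390 mol; n(LiOH) added = 0.06543 x 0.1067 = 0.006979 mol.
Base is in excess by 0.006979 - 0.005390 = 0.001589 mol in a total volume of 0.1295 L.
[OH^-] = 0.001589/0.1295 = 0.01227 M, so pOH = 1.91 and pH = 14.00 - 1.91 = 12.09.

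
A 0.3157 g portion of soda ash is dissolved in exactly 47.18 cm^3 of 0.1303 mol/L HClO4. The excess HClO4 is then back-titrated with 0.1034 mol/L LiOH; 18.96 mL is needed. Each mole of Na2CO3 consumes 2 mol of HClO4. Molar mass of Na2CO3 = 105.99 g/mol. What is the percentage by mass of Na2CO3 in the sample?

70.3%

Total n(HClO4) added = 0.1303 x 0.04718 = 0.006148 mol.
n(LiOH) used = 0.1034 x 0.01896 = 0.001960 mol, which equals the excess n(HClO4).
So n(HClO4) consumed by the sample = 0.006148 - 0.001960 = 0.004187 mol.
n(Na2CO3) = 0.004187 / 2 = 0.002094 mol.
mass Na2CO3 = 0.002094 x 105.99 = 0.2219 g, so %Na2CO3 = 0.2219/0.3157 x 100 = 70.3%.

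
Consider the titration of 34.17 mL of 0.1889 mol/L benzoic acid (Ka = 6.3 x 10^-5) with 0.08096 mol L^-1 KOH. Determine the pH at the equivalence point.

8.48

n(C6H5COOH) = 0.1889 x 0.03417 = 0.006455 mol; V(KOH) at equivalence = 0.006455/0.08096 = 0.07973 L.
At equivalence all the acid is converted to C6H5COO-; total volume = 0.03417 + 0.07973 = 0.1139 L, so [C6H5COO-] = 0.006455/0.1139 = 0.05667 M.
Kb = Kw/Ka = 1.0e-14 / 6.3 x 10^-5 = 1.59e-10.
[OH^-] = sqrt(Kb x [C6H5COO-]) = sqrt(1.59e-10 x 0.05667) = 3.00e-6 M.
pOH = 5.52, so pH = 14.00 - 5.52 = 8.48.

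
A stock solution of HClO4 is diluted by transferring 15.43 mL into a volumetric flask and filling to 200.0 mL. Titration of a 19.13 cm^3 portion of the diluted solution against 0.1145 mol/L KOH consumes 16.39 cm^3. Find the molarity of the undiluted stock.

1.27 M

n(KOH) = 0.1145 x 0.01639 = 0.001877 mol.
n(HClO4) in the aliquot = 0.001877 mol.
[diluted HClO4] = 0.001877 / 0.01913 = 0.09810 M.
Dilution factor = 200.0/15.43 = 12.96, so [stock] = 0.09810 x 12.96 = 1.27 M.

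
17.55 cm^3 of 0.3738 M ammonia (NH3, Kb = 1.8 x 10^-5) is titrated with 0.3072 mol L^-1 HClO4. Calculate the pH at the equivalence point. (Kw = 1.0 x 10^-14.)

n(NH3) = 0.3738 x 0.01755 = 0.006560 mol; V(HClO4) at equivalence = 0.006560/0.3072 = 0.02135 L.
At equivalence the base is fully converted to NH4+; total volume = 0.03890 L, so [NH4+] = 0.006560/0.03890 = 0.1686 M.
Ka(NH4+) = Kw/Kb = 1.0e-14 / 1.8 x 10^-5 = 5.56e-10.
[H^+] = sqrt(Ka x [NH4+]) = sqrt(5.56e-10 x 0.1686) = 9.68e-6 M.
pH = -log(9.68e-6) = 5.01.

5.01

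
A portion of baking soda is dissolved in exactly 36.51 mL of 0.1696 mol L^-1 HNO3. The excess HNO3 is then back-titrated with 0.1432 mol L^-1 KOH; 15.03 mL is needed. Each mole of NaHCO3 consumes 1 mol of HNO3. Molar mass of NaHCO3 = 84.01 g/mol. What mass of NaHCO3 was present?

0.339 g

Total n(HNO3) added = 0.1696 x 0.03651 = 0.006192 mol.
n(KOH) used = 0.1432 x 0.01503 = 0.002152 mol, which equals the excess n(HNO3).
So n(HNO3) consumed by the sample = 0.006192 - 0.002152 = 0.004040 mol.
n(NaHCO3) = 0.004040 / 1 = 0.004040 mol.
mass = 0.004040 mol x 84.01 g/mol = 0.339 g.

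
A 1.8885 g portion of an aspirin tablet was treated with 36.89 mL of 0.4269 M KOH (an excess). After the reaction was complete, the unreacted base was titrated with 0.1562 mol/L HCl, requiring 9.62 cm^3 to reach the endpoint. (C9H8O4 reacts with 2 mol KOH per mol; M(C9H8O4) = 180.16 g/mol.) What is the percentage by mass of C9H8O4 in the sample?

68.0%

Total n(KOH) added = 0.4269 x 0.03689 = 0.01575 mol.
n(HCl) used = 0.1562 x 0.009620 = 0.001503 mol, which equals the excess n(KOH).
So n(KOH) consumed by the sample = 0.01575 - 0.001503 = 0.01425 mol.
n(C9H8O4) = 0.01425 / 2 = 0.007123 mol.
mass C9H8O4 = 0.007123 x 180.16 = 1.283 g, so %C9H8O4 = 1.283/1.8885 x 100 = 68.0%.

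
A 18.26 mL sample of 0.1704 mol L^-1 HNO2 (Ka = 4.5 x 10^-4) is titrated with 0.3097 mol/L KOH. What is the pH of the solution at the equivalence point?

n(HNO2) = 0.1704 x 0.01826 = 0.003112 mol; V(KOH) at equivalence = 0.003112/0.3097 = 0.01005 L.
At equivalence all the acid is converted to NO2-; total volume = 0.01826 + 0.01005 = 0.02831 L, so [NO2-] = 0.003112/0.02831 = 0.1099 M.
Kb = Kw/Ka = 1.0e-14 / 4.5 x 10^-4 = 2.22e-11.
[OH^-] = sqrt(Kb x [NO2-]) = sqrt(2.22e-11 x 0.1099) = 1.56e-6 M.
pOH = 5.81, so pH = 14.00 - 5.81 = 8.19.

8.19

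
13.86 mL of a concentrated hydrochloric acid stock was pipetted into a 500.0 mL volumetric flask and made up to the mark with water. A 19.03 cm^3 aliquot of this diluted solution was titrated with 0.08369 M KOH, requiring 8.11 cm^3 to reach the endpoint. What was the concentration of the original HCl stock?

1.29 M

n(KOH) = 0.08369 x 0.008110 = 0.0006787 mol.
n(HCl) in the aliquot = 0.0006787 mol.
[diluted HCl] = 0.0006787 / 0.01903 = 0.03567 M.
Dilution factor = 500.0/13.86 = 36.08, so [stock] = 0.03567 x 36.08 = 1.29 M.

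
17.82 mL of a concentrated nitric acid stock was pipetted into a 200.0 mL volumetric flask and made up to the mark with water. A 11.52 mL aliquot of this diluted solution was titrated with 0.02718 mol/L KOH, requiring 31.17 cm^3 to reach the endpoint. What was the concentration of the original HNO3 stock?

0.825 M

n(KOH) = 0.02718 x 0.03117 = 0.0008472 mol.
n(HNO3) in the aliquot = 0.0008472 mol.
[diluted HNO3] = 0.0008472 / 0.01152 = 0.07354 M.
Dilution factor = 200.0/17.82 = 11.22, so [stock] = 0.07354 x 11.22 = 0.825 M.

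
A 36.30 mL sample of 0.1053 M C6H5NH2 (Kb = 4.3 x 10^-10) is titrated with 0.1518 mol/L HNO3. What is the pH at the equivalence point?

2.92

n(C6H5NH2) = 0.1053 x 0.03630 = 0.003822 mol; V(HNO3) at equivalence = 0.003822/0.1518 = 0.02518 L.
At equivalence the base is fully converted to C6H5NH3+; total volume = 0.06148 L, so [C6H5NH3+] = 0.003822/0.06148 = 0.06217 M.
Ka(C6H5NH3+) = Kw/Kb = 1.0e-14 / 4.3 x 10^-10 = 2.33e-5.
[H^+] = sqrt(Ka x [C6H5NH3+]) = sqrt(2.33e-5 x 0.06217) = 0.00120 M.
pH = -log(0.00120) = 2.92.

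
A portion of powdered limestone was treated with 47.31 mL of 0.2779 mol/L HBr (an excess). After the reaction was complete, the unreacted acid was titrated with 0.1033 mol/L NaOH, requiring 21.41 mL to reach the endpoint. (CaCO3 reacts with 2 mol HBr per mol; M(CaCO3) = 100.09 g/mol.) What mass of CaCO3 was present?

Total n(HBr) added = 0.2779 x 0.04731 = 0.01315 mol.
n(NaOH) used = 0.1033 x 0.02141 = 0.002212 mol, which equals the excess n(HBr).
So n(HBr) consumed by the sample = 0.01315 - 0.002212 = 0.01094 mol.
n(CaCO3) = 0.01094 / 2 = 0.005468 mol.
mass = 0.005468 mol x 100.09 g/mol = 0.547 g.

0.547 g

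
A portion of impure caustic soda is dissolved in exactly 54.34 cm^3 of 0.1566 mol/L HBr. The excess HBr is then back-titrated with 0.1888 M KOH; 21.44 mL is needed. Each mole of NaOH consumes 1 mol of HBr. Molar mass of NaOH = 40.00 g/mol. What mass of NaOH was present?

0.178 g

Total n(HBr) added = 0.1566 x 0.05434 = 0.008510 mol.
n(KOH) used = 0.1888 x 0.02144 = 0.004048 mol, which equals the excess n(HBr).
So n(HBr) consumed by the sample = 0.008510 - 0.004048 = 0.004462 mol.
n(NaOH) = 0.004462 / 1 = 0.004462 mol.
mass = 0.004462 mol x 40.00 g/mol = 0.178 g.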